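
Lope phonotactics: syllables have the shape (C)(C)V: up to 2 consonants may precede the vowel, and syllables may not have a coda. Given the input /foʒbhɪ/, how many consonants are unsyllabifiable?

1

Under (C)(C)V, the unsyllabifiable consonants are /ʒ/ (no codas are permitted; onsets may contain at most 2 consonants).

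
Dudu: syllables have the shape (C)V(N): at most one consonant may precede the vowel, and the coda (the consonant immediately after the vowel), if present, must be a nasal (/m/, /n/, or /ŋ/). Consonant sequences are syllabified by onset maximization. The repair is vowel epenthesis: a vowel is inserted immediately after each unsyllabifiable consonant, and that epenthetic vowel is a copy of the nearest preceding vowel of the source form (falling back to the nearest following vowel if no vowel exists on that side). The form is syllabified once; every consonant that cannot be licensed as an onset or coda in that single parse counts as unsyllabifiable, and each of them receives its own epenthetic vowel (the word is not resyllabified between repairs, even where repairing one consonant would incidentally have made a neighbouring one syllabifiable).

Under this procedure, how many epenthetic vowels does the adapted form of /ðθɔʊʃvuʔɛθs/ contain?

4

The unsyllabifiable consonants are /ð/, /ʃ/, /θ/, /s/; each receives one epenthetic vowel.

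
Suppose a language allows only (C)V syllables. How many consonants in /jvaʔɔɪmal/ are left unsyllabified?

The consonants /j/, /l/ cannot be parsed into a legal (C)V syllable (no codas are permitted; onsets are limited to one consonant).

2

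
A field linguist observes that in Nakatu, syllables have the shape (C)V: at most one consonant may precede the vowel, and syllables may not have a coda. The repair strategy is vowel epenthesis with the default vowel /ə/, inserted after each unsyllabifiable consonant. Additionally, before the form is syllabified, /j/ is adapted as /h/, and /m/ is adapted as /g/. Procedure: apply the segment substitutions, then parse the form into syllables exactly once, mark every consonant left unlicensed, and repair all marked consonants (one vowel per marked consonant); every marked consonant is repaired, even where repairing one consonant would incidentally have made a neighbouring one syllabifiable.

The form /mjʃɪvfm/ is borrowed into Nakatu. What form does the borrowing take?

Substitution: /m/ → /g/, /j/ → /h/, giving /ghʃɪvfg/.
The consonants /g/, /h/, /v/, /f/, /g/ cannot be parsed into a legal (C)V syllable (no codas are permitted; onsets are limited to one consonant).
Each unlicensed consonant becomes the onset of a new syllable: /g/ → /gə/, /h/ → /hə/, /v/ → /və/, /f/ → /fə/, /g/ → /gə/.

gəhəʃɪvəfəgə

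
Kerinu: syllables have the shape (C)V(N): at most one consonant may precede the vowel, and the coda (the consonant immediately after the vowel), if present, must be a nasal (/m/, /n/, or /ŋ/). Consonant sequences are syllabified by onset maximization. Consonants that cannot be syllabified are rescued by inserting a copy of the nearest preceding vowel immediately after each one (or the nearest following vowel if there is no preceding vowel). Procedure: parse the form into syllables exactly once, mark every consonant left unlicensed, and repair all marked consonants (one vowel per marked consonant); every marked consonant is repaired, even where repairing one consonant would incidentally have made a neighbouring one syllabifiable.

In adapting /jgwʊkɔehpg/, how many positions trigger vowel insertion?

The unsyllabifiable consonants are /j/, /g/, /h/, /p/, /g/; each receives one epenthetic vowel.

5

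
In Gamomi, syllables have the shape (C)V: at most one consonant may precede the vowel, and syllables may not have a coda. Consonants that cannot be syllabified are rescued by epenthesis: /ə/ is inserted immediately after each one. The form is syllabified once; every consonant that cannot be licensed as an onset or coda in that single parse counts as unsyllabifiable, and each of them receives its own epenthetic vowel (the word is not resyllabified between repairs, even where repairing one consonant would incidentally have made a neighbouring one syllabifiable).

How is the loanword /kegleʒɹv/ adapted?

kegəleʒəɹəvə

Syllabifying with onset maximization leaves /g/, /ʒ/, /ɹ/, /v/ stranded (no codas are permitted; onsets are limited to one consonant).
Inserting the epenthetic vowel yields /g/ → /gə/, /ʒ/ → /ʒə/, /ɹ/ → /ɹə/, /v/ → /və/.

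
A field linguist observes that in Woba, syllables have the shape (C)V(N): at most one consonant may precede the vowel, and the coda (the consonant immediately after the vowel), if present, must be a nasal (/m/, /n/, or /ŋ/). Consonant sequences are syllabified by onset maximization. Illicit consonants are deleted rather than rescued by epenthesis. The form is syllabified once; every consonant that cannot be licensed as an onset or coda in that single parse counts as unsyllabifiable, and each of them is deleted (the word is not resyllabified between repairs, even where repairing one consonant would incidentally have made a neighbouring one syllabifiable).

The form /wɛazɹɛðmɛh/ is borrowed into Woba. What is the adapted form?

wɛaɹɛmɛ

The consonants /z/, /ð/, /h/ cannot be parsed into a legal (C)V(N) syllable (only a nasal (/m/, /n/, or /ŋ/) is licensed in coda position; onsets are limited to one consonant).
Each unlicensed consonant is deleted: /z/, /ð/, /h/.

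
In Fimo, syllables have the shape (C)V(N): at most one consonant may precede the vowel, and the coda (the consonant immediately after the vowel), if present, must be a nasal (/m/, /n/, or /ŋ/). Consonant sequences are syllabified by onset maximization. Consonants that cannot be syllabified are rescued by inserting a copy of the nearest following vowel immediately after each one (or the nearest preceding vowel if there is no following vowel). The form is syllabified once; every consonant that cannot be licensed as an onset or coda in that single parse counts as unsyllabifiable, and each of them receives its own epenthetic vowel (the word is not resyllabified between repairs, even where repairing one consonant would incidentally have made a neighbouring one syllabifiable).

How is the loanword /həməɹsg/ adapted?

Syllabifying with onset maximization leaves /ɹ/, /s/, /g/ stranded (only a nasal (/m/, /n/, or /ŋ/) is licensed in coda position; onsets are limited to one consonant).
Inserting the epenthetic vowel yields /ɹ/ → /ɹə/, /s/ → /sə/, /g/ → /gə/.

həməɹəsəgə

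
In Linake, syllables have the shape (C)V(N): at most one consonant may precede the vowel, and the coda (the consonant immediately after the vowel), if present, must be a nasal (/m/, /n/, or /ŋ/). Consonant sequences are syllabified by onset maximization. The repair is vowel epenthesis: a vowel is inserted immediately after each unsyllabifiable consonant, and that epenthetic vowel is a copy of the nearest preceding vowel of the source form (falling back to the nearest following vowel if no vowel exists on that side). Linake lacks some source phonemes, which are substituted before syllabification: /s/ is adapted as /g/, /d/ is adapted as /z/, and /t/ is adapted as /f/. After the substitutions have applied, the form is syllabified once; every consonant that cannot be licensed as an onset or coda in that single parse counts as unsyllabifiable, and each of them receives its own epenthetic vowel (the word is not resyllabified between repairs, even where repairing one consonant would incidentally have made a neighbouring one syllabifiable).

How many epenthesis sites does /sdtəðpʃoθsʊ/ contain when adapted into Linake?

5

After substitution the input is /gzfəðpʃoθgʊ/.
The unsyllabifiable consonants are /g/, /z/, /ð/, /p/, /θ/; each receives one epenthetic vowel.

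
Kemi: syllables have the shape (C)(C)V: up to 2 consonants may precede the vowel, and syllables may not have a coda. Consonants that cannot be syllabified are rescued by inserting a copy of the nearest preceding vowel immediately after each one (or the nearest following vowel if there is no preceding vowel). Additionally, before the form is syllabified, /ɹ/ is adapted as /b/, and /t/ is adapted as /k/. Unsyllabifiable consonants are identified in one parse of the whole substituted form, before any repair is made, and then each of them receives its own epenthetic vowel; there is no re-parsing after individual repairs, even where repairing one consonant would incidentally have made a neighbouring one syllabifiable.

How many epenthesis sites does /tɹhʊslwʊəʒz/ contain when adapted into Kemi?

4

After substitution the input is /kbhʊslwʊəʒz/.
The unsyllabifiable consonants are /k/, /s/, /ʒ/, /z/; each receives one epenthetic vowel.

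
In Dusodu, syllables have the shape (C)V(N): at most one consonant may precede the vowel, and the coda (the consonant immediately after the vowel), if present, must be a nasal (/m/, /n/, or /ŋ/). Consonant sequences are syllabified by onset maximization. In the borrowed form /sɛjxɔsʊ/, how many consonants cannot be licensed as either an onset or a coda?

Syllabifying with onset maximization leaves /j/ stranded (only a nasal (/m/, /n/, or /ŋ/) is licensed in coda position; onsets are limited to one consonant).

1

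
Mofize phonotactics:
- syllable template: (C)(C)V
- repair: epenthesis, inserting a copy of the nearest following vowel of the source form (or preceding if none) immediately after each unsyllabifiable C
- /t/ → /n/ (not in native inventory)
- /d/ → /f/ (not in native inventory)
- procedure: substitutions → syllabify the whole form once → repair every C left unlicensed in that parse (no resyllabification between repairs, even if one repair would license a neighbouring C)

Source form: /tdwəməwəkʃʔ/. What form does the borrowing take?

nəfwəməwəkəʃəʔə

Substitution: /t/ → /n/, /d/ → /f/, giving /nfwəməwəkʃʔ/.
Under (C)(C)V, the unsyllabifiable consonants are /n/, /k/, /ʃ/, /ʔ/ (no codas are permitted; onsets may contain at most 2 consonants).
Each unlicensed consonant becomes the onset of a new syllable: /n/ → /nə/, /k/ → /kə/, /ʃ/ → /ʃə/, /ʔ/ → /ʔə/.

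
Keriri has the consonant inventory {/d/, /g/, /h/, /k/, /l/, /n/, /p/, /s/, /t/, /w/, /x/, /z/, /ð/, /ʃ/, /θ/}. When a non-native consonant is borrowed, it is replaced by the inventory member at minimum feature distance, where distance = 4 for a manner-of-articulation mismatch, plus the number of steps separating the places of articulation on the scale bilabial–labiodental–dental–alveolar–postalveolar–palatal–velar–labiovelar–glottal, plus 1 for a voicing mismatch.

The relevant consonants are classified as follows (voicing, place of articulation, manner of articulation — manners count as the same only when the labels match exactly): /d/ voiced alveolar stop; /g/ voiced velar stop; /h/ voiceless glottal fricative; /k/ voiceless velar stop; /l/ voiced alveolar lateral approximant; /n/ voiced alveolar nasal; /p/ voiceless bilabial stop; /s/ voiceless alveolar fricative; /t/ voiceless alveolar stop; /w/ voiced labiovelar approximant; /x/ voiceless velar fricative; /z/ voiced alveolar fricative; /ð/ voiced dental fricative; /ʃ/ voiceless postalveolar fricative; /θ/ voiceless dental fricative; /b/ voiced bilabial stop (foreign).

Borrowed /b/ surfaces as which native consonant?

p

/p/ is closest: same manner (stop), place distance 0 (bilabial→bilabial), voicing differs (+1); total 1. Next closest is /d/ at distance 3.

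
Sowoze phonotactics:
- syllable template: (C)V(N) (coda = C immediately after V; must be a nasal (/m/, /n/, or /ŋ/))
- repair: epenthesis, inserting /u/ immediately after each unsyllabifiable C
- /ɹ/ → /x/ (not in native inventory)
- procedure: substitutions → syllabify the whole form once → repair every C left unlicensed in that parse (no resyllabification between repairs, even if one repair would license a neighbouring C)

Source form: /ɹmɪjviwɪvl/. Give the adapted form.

xumɪjuviwɪvulu

Substitution: /ɹ/ → /x/, giving /xmɪjviwɪvl/.
Syllabifying with onset maximization leaves /x/, /j/, /v/, /l/ stranded (only a nasal (/m/, /n/, or /ŋ/) is licensed in coda position; onsets are limited to one consonant).
Epenthesis after each stranded consonant: /x/ → /xu/, /j/ → /ju/, /v/ → /vu/, /l/ → /lu/.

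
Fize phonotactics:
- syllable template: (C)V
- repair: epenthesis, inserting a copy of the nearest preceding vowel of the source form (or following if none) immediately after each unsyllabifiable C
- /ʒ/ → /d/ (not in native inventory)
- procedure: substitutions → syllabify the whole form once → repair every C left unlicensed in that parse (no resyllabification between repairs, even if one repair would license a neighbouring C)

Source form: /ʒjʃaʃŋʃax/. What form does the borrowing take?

Substitution: /ʒ/ → /d/, giving /djʃaʃŋʃax/.
Under (C)V, the unsyllabifiable consonants are /d/, /j/, /ʃ/, /ŋ/, /x/ (no codas are permitted; onsets are limited to one consonant).
Epenthesis after each stranded consonant: /d/ → /da/, /j/ → /ja/, /ʃ/ → /ʃa/, /ŋ/ → /ŋa/, /x/ → /xa/.

dajaʃaʃaŋaʃaxa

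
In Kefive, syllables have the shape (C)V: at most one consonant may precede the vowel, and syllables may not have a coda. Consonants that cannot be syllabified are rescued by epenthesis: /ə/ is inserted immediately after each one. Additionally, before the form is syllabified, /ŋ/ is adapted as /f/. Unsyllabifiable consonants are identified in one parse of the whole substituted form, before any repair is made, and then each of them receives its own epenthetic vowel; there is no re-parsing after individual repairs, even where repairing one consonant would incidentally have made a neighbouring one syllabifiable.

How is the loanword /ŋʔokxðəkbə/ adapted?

Substitution: /ŋ/ → /f/, giving /fʔokxðəkbə/.
The consonants /f/, /k/, /x/, /k/ cannot be parsed into a legal (C)V syllable (no codas are permitted; onsets are limited to one consonant).
Epenthesis after each stranded consonant: /f/ → /fə/, /k/ → /kə/, /x/ → /xə/, /k/ → /kə/.

fəʔokəxəðəkəbə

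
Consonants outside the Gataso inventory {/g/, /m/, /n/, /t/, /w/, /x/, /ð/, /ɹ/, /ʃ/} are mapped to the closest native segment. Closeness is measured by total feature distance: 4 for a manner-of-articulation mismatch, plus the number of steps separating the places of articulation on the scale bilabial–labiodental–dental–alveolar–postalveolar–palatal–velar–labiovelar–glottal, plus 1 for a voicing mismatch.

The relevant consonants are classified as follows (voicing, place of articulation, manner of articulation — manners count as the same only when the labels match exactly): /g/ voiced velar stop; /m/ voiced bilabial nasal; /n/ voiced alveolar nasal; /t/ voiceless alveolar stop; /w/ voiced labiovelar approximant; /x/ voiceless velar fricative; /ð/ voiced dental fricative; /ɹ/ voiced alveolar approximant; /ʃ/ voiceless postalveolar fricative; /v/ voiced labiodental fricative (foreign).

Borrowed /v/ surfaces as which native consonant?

ð

/ð/ is closest: same manner (fricative), place distance 1 (labiodental→dental), same voicing; total 1. Next closest is /ʃ/ at distance 4.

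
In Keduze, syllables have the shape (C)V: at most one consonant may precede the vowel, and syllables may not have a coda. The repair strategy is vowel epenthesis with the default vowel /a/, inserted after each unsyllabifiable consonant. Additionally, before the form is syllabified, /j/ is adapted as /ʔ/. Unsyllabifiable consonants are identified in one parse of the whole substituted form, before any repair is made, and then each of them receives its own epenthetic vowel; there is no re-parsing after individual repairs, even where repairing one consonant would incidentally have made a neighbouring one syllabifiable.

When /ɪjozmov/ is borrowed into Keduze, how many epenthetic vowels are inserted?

2

After substitution the input is /ɪʔozmov/.
The unsyllabifiable consonants are /z/, /v/; each receives one epenthetic vowel.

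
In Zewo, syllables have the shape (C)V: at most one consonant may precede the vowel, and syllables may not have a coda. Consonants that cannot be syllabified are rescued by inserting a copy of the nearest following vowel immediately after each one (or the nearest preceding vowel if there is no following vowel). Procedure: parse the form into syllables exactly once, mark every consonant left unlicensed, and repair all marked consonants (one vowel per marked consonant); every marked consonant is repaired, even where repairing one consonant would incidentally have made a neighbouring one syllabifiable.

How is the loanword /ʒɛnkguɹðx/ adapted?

Syllabifying with onset maximization leaves /n/, /k/, /ɹ/, /ð/, /x/ stranded (no codas are permitted; onsets are limited to one consonant).
Epenthesis after each stranded consonant: /n/ → /nu/, /k/ → /ku/, /ɹ/ → /ɹu/, /ð/ → /ðu/, /x/ → /xu/.

ʒɛnukuguɹuðuxu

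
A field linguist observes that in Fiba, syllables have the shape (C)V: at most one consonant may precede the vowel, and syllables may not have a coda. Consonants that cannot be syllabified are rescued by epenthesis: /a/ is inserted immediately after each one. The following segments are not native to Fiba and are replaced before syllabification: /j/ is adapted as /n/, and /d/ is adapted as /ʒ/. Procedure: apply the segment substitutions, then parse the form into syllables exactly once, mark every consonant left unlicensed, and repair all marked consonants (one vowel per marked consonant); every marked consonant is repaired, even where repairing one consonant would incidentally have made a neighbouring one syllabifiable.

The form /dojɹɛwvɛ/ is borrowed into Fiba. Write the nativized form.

Substitution: /d/ → /ʒ/, /j/ → /n/, giving /ʒonɹɛwvɛ/.
The consonants /n/, /w/ cannot be parsed into a legal (C)V syllable (no codas are permitted; onsets are limited to one consonant).
Inserting the epenthetic vowel yields /n/ → /na/, /w/ → /wa/.

ʒonaɹɛwavɛ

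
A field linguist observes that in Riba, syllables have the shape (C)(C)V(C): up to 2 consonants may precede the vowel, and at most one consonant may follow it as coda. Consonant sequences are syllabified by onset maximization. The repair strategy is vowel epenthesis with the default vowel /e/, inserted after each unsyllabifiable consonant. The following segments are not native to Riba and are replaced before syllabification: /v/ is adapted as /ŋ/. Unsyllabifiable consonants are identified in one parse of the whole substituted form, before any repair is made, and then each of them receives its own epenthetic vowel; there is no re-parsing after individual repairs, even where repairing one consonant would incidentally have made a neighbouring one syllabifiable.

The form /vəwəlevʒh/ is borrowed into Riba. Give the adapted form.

ŋəwəleŋʒehe

Substitution: /v/ → /ŋ/, giving /ŋəwəleŋʒh/.
Syllabifying with onset maximization leaves /ʒ/, /h/ stranded (at most one coda consonant is licensed; onsets may contain at most 2 consonants).
Epenthesis after each stranded consonant: /ʒ/ → /ʒe/, /h/ → /he/.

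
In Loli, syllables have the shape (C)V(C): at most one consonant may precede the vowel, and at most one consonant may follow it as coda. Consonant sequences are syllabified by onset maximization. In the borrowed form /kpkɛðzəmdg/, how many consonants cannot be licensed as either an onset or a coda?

Under (C)V(C), the unsyllabifiable consonants are /k/, /p/, /d/, /g/ (at most one coda consonant is licensed; onsets are limited to one consonant).

4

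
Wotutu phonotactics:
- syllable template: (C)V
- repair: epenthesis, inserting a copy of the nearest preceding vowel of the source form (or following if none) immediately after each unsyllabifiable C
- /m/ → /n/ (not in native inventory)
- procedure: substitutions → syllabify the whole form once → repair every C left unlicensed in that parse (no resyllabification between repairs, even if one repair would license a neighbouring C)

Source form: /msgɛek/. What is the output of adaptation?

Substitution: /m/ → /n/, giving /nsgɛek/.
Syllabifying with onset maximization leaves /n/, /s/, /k/ stranded (no codas are permitted; onsets are limited to one consonant).
Each unlicensed consonant becomes the onset of a new syllable: /n/ → /nɛ/, /s/ → /sɛ/, /k/ → /ke/.

nɛsɛgɛeke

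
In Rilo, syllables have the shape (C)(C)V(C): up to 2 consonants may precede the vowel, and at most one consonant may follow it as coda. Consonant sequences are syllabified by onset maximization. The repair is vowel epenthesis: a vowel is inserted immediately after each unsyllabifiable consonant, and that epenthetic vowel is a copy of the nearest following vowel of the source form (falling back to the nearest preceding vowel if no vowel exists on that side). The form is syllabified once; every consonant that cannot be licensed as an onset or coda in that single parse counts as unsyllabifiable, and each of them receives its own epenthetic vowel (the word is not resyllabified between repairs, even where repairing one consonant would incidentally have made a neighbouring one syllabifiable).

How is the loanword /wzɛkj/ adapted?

wzɛkjɛ

The consonants /j/ cannot be parsed into a legal (C)(C)V(C) syllable (at most one coda consonant is licensed; onsets may contain at most 2 consonants).
Inserting the epenthetic vowel yields /j/ → /jɛ/.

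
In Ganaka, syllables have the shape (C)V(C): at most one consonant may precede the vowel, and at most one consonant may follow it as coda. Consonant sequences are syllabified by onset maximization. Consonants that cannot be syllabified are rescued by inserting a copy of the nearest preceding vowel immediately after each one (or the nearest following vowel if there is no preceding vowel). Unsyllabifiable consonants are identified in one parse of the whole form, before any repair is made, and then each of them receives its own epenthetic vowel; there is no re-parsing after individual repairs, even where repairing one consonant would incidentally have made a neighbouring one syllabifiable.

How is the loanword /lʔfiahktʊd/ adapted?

Under (C)V(C), the unsyllabifiable consonants are /l/, /ʔ/, /k/ (at most one coda consonant is licensed; onsets are limited to one consonant).
Each unlicensed consonant becomes the onset of a new syllable: /l/ → /li/, /ʔ/ → /ʔi/, /k/ → /ka/.

liʔifiahkatʊd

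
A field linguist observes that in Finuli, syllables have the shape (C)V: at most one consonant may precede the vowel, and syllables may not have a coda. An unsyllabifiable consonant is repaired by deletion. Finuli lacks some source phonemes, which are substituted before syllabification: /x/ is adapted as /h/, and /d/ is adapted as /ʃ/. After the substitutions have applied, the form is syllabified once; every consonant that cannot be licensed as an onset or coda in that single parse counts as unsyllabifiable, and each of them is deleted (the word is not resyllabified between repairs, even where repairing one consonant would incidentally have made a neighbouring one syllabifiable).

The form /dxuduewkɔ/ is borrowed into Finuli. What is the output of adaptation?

Substitution: /d/ → /ʃ/, /x/ → /h/, giving /ʃhuʃuewkɔ/.
The consonants /ʃ/, /w/ cannot be parsed into a legal (C)V syllable (no codas are permitted; onsets are limited to one consonant).
Deleting the stranded consonants removes /ʃ/, /w/.

huʃuekɔ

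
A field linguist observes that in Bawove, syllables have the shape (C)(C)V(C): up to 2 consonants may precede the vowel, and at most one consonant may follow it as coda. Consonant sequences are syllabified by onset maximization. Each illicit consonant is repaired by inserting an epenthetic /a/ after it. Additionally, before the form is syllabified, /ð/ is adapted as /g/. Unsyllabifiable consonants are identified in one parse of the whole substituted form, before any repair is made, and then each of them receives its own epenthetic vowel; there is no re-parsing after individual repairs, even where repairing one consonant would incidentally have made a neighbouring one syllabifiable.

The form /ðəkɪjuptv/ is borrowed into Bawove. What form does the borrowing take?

Substitution: /ð/ → /g/, giving /gəkɪjuptv/.
Under (C)(C)V(C), the unsyllabifiable consonants are /t/, /v/ (at most one coda consonant is licensed; onsets may contain at most 2 consonants).
Each unlicensed consonant becomes the onset of a new syllable: /t/ → /ta/, /v/ → /va/.

gəkɪjuptava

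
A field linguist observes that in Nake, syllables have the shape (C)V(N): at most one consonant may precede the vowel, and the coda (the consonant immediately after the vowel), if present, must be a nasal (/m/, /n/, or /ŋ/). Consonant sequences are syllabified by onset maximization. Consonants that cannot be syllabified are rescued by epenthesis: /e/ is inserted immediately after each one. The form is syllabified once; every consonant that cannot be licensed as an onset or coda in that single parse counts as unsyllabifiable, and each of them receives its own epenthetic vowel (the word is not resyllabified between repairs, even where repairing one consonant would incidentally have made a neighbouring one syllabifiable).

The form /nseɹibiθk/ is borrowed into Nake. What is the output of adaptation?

neseɹibiθeke

Syllabifying with onset maximization leaves /n/, /θ/, /k/ stranded (only a nasal (/m/, /n/, or /ŋ/) is licensed in coda position; onsets are limited to one consonant).
Epenthesis after each stranded consonant: /n/ → /ne/, /θ/ → /θe/, /k/ → /ke/.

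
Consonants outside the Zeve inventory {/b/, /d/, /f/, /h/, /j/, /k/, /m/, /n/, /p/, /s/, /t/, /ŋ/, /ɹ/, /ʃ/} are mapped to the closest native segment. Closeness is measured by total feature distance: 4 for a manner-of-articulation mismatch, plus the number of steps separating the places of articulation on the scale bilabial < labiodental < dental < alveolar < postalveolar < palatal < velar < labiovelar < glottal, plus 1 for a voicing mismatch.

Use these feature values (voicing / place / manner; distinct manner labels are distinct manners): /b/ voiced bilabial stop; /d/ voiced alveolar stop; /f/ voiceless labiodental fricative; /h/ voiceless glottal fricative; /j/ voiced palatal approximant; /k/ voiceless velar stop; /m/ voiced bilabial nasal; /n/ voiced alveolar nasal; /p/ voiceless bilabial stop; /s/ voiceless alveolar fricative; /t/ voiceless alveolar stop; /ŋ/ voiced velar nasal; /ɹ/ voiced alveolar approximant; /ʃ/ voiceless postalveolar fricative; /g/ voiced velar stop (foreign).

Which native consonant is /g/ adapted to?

k

/k/ is closest: same manner (stop), place distance 0 (velar→velar), voicing differs (+1); total 1. Next closest is /d/ at distance 3.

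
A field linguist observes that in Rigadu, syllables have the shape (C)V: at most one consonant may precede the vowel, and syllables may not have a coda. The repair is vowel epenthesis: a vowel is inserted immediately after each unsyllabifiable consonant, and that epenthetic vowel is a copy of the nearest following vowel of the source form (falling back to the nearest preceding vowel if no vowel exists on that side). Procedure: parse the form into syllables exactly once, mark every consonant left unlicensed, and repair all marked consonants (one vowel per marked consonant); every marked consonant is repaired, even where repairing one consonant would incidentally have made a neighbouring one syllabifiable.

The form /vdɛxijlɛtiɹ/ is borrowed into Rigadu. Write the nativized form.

Under (C)V, the unsyllabifiable consonants are /v/, /j/, /ɹ/ (no codas are permitted; onsets are limited to one consonant).
Epenthesis after each stranded consonant: /v/ → /vɛ/, /j/ → /jɛ/, /ɹ/ → /ɹi/.

vɛdɛxijɛlɛtiɹi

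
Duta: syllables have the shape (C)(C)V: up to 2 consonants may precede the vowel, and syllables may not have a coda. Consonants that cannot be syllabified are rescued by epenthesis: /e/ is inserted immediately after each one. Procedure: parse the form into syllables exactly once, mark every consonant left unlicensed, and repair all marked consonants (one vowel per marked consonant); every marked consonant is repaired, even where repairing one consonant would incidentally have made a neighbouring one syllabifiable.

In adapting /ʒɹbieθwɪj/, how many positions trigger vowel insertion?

2

The unsyllabifiable consonants are /ʒ/, /j/; each receives one epenthetic vowel.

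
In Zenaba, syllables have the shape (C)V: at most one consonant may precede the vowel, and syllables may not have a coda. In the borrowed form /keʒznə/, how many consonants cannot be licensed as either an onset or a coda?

Syllabifying with onset maximization leaves /ʒ/, /z/ stranded (no codas are permitted; onsets are limited to one consonant).

2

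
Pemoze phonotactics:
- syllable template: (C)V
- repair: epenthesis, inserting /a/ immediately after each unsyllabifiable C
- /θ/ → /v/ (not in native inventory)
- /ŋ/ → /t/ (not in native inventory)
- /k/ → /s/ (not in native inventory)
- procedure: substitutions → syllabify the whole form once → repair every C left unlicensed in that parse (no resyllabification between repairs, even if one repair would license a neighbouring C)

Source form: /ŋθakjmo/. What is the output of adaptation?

tavasajamo

Substitution: /ŋ/ → /t/, /θ/ → /v/, /k/ → /s/, giving /tvasjmo/.
Under (C)V, the unsyllabifiable consonants are /t/, /s/, /j/ (no codas are permitted; onsets are limited to one consonant).
Epenthesis after each stranded consonant: /t/ → /ta/, /s/ → /sa/, /j/ → /ja/.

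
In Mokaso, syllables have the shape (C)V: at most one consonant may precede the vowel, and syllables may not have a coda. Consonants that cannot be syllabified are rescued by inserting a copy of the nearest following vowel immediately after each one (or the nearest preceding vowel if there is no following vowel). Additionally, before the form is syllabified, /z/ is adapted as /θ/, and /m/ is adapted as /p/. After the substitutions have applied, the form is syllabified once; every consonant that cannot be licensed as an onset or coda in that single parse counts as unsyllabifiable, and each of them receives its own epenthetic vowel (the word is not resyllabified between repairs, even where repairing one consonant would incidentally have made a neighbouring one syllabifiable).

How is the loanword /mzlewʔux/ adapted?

peθelewuʔuxu

Substitution: /m/ → /p/, /z/ → /θ/, giving /pθlewʔux/.
Syllabifying with onset maximization leaves /p/, /θ/, /w/, /x/ stranded (no codas are permitted; onsets are limited to one consonant).
Epenthesis after each stranded consonant: /p/ → /pe/, /θ/ → /θe/, /w/ → /wu/, /x/ → /xu/.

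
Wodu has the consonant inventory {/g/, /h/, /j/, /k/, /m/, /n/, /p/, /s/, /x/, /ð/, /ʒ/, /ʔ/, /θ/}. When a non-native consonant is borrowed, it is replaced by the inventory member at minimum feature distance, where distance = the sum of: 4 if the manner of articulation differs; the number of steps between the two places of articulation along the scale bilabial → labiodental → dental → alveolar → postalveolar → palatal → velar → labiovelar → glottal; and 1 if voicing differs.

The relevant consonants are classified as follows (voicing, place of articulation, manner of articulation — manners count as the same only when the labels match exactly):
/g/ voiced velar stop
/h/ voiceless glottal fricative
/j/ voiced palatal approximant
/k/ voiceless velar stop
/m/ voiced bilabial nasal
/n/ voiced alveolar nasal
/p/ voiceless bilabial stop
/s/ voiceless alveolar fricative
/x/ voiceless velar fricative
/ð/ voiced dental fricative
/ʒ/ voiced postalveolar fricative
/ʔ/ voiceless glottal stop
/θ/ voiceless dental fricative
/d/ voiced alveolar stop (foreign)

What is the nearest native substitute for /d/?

g

/g/ is closest: same manner (stop), place distance 3 (alveolar→velar), same voicing; total 3. Next closest is /k/ at distance 4.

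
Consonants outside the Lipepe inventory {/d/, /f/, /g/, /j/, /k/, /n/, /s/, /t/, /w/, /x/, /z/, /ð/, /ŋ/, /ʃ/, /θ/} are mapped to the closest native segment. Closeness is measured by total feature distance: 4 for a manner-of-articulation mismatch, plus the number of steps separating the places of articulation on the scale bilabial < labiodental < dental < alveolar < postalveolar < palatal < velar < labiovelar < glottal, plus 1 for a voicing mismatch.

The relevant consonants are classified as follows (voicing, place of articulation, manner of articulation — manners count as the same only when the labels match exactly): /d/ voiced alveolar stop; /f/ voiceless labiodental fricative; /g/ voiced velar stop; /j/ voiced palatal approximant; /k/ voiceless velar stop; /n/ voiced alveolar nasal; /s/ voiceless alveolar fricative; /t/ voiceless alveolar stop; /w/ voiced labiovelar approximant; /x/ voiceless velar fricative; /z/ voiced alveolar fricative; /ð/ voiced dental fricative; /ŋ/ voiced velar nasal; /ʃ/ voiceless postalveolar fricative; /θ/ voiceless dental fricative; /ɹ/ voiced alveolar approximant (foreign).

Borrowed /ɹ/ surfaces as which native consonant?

j

/j/ is closest: same manner (approximant), place distance 2 (alveolar→palatal), same voicing; total 2. Next closest is /d/ at distance 4.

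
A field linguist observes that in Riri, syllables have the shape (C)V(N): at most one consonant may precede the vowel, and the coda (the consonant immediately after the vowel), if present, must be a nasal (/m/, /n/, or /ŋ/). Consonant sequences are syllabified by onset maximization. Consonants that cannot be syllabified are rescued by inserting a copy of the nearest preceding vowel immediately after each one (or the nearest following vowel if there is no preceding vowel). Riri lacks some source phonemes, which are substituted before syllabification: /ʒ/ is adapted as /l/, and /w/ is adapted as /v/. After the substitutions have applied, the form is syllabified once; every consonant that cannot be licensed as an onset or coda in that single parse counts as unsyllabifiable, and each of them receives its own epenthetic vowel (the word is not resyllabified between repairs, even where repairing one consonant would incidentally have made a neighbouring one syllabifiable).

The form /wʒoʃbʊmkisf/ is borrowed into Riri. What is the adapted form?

Substitution: /w/ → /v/, /ʒ/ → /l/, giving /vloʃbʊmkisf/.
Syllabifying with onset maximization leaves /v/, /ʃ/, /s/, /f/ stranded (only a nasal (/m/, /n/, or /ŋ/) is licensed in coda position; onsets are limited to one consonant).
Inserting the epenthetic vowel yields /v/ → /vo/, /ʃ/ → /ʃo/, /s/ → /si/, /f/ → /fi/.

voloʃobʊmkisifi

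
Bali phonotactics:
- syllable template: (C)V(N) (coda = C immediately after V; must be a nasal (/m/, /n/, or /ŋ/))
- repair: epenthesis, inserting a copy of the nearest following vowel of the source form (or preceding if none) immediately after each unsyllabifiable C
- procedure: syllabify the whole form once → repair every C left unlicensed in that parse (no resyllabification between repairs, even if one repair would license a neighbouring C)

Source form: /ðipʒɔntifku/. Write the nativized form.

ðipɔʒɔntifuku

The consonants /p/, /f/ cannot be parsed into a legal (C)V(N) syllable (only a nasal (/m/, /n/, or /ŋ/) is licensed in coda position; onsets are limited to one consonant).
Inserting the epenthetic vowel yields /p/ → /pɔ/, /f/ → /fu/.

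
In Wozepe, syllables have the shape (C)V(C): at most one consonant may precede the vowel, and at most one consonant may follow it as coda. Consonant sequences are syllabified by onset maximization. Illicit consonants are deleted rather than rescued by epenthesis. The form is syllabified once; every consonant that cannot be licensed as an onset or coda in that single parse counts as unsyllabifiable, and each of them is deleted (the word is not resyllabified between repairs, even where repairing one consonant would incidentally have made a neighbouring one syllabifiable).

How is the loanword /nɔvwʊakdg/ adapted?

Under (C)V(C), the unsyllabifiable consonants are /d/, /g/ (at most one coda consonant is licensed; onsets are limited to one consonant).
Deletion applies to /d/, /g/.

nɔvwʊak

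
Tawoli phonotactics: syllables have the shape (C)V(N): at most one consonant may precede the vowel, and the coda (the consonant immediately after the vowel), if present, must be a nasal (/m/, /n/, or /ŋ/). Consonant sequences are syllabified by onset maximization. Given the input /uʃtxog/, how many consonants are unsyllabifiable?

Syllabifying with onset maximization leaves /ʃ/, /t/, /g/ stranded (only a nasal (/m/, /n/, or /ŋ/) is licensed in coda position; onsets are limited to one consonant).

3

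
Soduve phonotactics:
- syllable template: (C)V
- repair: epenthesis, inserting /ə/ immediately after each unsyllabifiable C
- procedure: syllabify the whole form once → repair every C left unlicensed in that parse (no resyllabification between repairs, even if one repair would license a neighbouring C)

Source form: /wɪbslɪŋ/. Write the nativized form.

Syllabifying with onset maximization leaves /b/, /s/, /ŋ/ stranded (no codas are permitted; onsets are limited to one consonant).
Inserting the epenthetic vowel yields /b/ → /bə/, /s/ → /sə/, /ŋ/ → /ŋə/.

wɪbəsəlɪŋə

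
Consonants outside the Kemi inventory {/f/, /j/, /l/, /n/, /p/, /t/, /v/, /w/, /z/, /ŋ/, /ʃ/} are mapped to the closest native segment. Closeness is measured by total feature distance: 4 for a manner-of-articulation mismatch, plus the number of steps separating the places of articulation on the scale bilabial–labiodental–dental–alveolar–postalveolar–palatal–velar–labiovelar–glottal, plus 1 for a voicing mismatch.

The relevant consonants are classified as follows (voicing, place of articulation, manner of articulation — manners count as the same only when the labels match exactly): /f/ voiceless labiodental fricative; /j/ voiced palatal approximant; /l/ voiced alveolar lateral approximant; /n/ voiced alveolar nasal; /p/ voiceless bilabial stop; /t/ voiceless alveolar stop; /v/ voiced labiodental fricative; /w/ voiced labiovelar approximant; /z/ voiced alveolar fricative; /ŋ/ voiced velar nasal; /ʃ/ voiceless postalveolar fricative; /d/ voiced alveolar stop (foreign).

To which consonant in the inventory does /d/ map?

/t/ is closest: same manner (stop), place distance 0 (alveolar→alveolar), voicing differs (+1); total 1. Next closest is /l/ at distance 4.

t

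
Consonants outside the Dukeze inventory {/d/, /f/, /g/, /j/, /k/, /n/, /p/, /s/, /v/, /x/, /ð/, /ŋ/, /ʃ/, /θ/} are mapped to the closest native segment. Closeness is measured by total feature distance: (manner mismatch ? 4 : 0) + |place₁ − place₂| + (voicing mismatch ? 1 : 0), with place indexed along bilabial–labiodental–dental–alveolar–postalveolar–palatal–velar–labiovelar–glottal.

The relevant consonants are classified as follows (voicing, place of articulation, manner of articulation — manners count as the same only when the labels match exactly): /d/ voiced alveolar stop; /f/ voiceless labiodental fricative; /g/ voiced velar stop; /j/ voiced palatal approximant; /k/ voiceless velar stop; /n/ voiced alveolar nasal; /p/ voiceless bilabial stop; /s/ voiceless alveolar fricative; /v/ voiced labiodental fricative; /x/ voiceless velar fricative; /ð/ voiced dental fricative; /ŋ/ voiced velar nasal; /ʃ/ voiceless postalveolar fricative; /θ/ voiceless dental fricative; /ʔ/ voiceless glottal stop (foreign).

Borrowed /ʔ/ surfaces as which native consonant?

/k/ is closest: same manner (stop), place distance 2 (glottal→velar), same voicing; total 2. Next closest is /g/ at distance 3.

k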